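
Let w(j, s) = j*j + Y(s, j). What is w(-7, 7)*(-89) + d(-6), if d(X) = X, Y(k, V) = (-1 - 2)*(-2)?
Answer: -4901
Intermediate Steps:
Y(k, V) = 6 (Y(k, V) = -3*(-2) = 6)
w(j, s) = 6 + j² (w(j, s) = j*j + 6 = j² + 6 = 6 + j²)
w(-7, 7)*(-89) + d(-6) = (6 + (-7)²)*(-89) - 6 = (6 + 49)*(-89) - 6 = 55*(-89) - 6 = -4895 - 6 = -4901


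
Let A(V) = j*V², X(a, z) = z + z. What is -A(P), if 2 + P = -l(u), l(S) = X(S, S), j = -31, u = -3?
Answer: 496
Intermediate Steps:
X(a, z) = 2*z
l(S) = 2*S
P = 4 (P = -2 - 2*(-3) = -2 - 1*(-6) = -2 + 6 = 4)
A(V) = -31*V²
-A(P) = -(-31)*4² = -(-31)*16 = -1*(-496) = 496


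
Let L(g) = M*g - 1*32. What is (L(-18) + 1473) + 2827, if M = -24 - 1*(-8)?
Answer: 4556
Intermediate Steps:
M = -16 (M = -24 + 8 = -16)
L(g) = -32 - 16*g (L(g) = -16*g - 1*32 = -16*g - 32 = -32 - 16*g)
(L(-18) + 1473) + 2827 = ((-32 - 16*(-18)) + 1473) + 2827 = ((-32 + 288) + 1473) + 2827 = (256 + 1473) + 2827 = 1729 + 2827 = 4556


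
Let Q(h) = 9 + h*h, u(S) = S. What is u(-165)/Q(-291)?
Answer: -11/5646 ≈ -0.0019483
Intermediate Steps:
Q(h) = 9 + h²
u(-165)/Q(-291) = -165/(9 + (-291)²) = -165/(9 + 84681) = -165/84690 = -165*1/84690 = -11/5646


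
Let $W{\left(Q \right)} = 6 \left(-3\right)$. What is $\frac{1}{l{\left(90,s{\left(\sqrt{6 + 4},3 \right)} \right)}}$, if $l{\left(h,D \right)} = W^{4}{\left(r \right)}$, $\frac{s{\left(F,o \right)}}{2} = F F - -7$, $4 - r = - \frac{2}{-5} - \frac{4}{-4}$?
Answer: $\frac{1}{104976} \approx 9.526 \cdot 10^{-6}$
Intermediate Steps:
$r = \frac{13}{5}$ ($r = 4 - \left(- \frac{2}{-5} - \frac{4}{-4}\right) = 4 - \left(\left(-2\right) \left(- \frac{1}{5}\right) - -1\right) = 4 - \left(\frac{2}{5} + 1\right) = 4 - \frac{7}{5} = \frac{13}{5} \approx 2.6$)
$W{\left(Q \right)} = -18$
$s{\left(F,o \right)} = 14 + 2 F^{2}$ ($s{\left(F,o \right)} = 2 \left(F F - -7\right) = 2 \left(F^{2} + 7\right) = 2 \left(7 + F^{2}\right) = 14 + 2 F^{2}$)
$l{\left(h,D \right)} = 104976$ ($l{\left(h,D \right)} = \left(-18\right)^{4} = 104976$)
$\frac{1}{l{\left(90,s{\left(\sqrt{6 + 4},3 \right)} \right)}} = \frac{1}{104976}$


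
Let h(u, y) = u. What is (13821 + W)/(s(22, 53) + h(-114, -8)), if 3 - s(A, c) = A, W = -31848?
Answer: 18027/133 ≈ 135.54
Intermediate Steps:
s(A, c) = 3 - A
(13821 + W)/(s(22, 53) + h(-114, -8)) = (13821 - 31848)/((3 - 1*22) - 114) = -18027/((3 - 22) - 114) = -18027/(-19 - 114) = -18027/(-133) = -18027*(-1/133) = 18027/133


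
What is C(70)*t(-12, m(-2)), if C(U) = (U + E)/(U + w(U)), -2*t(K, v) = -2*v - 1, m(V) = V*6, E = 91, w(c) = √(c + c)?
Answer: -3703/136 + 529*√35/680 ≈ -22.626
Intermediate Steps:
w(c) = √2*√c (w(c) = √(2*c) = √2*√c)
m(V) = 6*V
t(K, v) = ½ + v (t(K, v) = -(-2*v - 1)/2 = -(-1 - 2*v)/2 = ½ + v)
C(U) = (91 + U)/(U + √2*√U) (C(U) = (U + 91)/(U + √2*√U) = (91 + U)/(U + √2*√U))
C(70)*t(-12, m(-2)) = ((91 + 70)/(70 + √2*√70))*(½ + 6*(-2)) = (161/(70 + 2*√35))*(½ - 12) = (161/(70 + 2*√35))*(-23/2) = -3703/(2*(70 + 2*√35))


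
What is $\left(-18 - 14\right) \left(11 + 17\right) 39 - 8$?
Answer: $-34952$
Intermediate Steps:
$\left(-18 - 14\right) \left(11 + 17\right) 39 - 8 = \left(-32\right) 28 \cdot 39 - 8 = \left(-896\right) 39 - 8 = -34944 - 8 = -34952$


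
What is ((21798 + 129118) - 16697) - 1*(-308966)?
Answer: 443185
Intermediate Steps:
((21798 + 129118) - 16697) - 1*(-308966) = (150916 - 16697) + 308966 = 134219 + 308966 = 443185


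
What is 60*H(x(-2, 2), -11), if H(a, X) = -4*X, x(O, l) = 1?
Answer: 2640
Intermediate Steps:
60*H(x(-2, 2), -11) = 60*(-4*(-11)) = 60*44 = 2640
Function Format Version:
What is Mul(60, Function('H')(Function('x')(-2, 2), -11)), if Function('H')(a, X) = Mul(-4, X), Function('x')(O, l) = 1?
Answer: 2640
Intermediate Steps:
Mul(60, Function('H')(Function('x')(-2, 2), -11)) = Mul(60, Mul(-4, -11)) = Mul(60, 44) = 2640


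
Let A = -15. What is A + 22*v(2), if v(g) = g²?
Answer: 73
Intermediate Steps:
A + 22*v(2) = -15 + 22*2² = -15 + 22*4 = -15 + 88 = 73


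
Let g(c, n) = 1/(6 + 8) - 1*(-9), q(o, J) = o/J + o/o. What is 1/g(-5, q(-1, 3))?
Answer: 14/127 ≈ 0.11024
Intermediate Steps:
q(o, J) = 1 + o/J (q(o, J) = o/J + 1 = 1 + o/J)
g(c, n) = 127/14 (g(c, n) = 1/14 + 9 = 127/14)
1/g(-5, q(-1, 3)) = 1/(127/14) = 14/127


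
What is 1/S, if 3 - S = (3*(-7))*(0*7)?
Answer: ⅓ ≈ 0.33333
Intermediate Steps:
S = 3 (S = 3 - 3*(-7)*0*7 = 3 - (-21)*0 = 3 - 1*0 = 3 + 0 = 3)
1/S = 1/3 = ⅓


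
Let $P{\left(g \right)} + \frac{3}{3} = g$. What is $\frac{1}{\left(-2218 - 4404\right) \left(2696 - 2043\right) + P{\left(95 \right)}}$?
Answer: $- \frac{1}{4324072} \approx -2.3126 \cdot 10^{-7}$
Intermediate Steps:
$P{\left(g \right)} = -1 + g$
$\frac{1}{\left(-2218 - 4404\right) \left(2696 - 2043\right) + P{\left(95 \right)}} = \frac{1}{\left(-2218 - 4404\right) \left(2696 - 2043\right) + \left(-1 + 95\right)} = \frac{1}{\left(-6622\right) 653 + 94} = \frac{1}{-4324166 + 94} = \frac{1}{-4324072} = - \frac{1}{4324072}$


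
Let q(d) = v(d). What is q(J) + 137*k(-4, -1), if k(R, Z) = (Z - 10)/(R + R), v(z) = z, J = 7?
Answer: 1563/8 ≈ 195.38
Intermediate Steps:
q(d) = d
k(R, Z) = (-10 + Z)/(2*R) (k(R, Z) = (-10 + Z)/((2*R)) = (-10 + Z)*(1/(2*R)) = (-10 + Z)/(2*R))
q(J) + 137*k(-4, -1) = 7 + 137*((1/2)*(-10 - 1)/(-4)) = 7 + 137*((1/2)*(-1/4)*(-11)) = 7 + 137*(11/8) = 7 + 1507/8 = 1563/8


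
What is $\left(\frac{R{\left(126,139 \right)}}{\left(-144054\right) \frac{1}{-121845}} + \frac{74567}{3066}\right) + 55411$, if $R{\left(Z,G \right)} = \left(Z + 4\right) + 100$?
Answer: $\frac{455000306343}{8179066} \approx 55630.0$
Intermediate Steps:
$R{\left(Z,G \right)} = 104 + Z$ ($R{\left(Z,G \right)} = \left(4 + Z\right) + 100 = 104 + Z$)
$\left(\frac{R{\left(126,139 \right)}}{\left(-144054\right) \frac{1}{-121845}} + \frac{74567}{3066}\right) + 55411 = \left(\frac{104 + 126}{\left(-144054\right) \frac{1}{-121845}} + \frac{74567}{3066}\right) + 55411 = \left(\frac{230}{\left(-144054\right) \left(- \frac{1}{121845}\right)} + 74567 \cdot \frac{1}{3066}\right) + 55411 = \left(\frac{230}{\frac{48018}{40615}} + \frac{74567}{3066}\right) + 55411 = \left(230 \cdot \frac{40615}{48018} + \frac{74567}{3066}\right) + 55411 = \left(\frac{4670725}{24009} + \frac{74567}{3066}\right) + 55411 = \frac{1790080217}{8179066} + 55411 = \frac{455000306343}{8179066}$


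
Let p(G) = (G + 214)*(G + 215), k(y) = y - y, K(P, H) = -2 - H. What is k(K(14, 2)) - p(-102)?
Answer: -12656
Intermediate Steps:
k(y) = 0
p(G) = (214 + G)*(215 + G)
k(K(14, 2)) - p(-102) = 0 - (46010 + (-102)² + 429*(-102)) = 0 - (46010 + 10404 - 43758) = 0 - 1*12656 = 0 - 12656 = -12656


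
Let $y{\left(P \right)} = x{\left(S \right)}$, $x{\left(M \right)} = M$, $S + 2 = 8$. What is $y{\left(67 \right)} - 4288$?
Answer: $-4282$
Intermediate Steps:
$S = 6$ ($S = -2 + 8 = 6$)
$y{\left(P \right)} = 6$
$y{\left(67 \right)} - 4288 = 6 - 4288 = -4282$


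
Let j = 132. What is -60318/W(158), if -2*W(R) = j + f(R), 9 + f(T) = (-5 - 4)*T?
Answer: -40212/433 ≈ -92.868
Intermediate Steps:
f(T) = -9 - 9*T (f(T) = -9 + (-5 - 4)*T = -9 - 9*T)
W(R) = -123/2 + 9*R/2 (W(R) = -(132 + (-9 - 9*R))/2 = -(123 - 9*R)/2 = -123/2 + 9*R/2)
-60318/W(158) = -60318/(-123/2 + (9/2)*158) = -60318/(-123/2 + 711) = -60318/1299/2 = -60318*2/1299 = -40212/433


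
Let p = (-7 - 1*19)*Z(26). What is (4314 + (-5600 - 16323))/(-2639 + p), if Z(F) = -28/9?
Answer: 158481/23023 ≈ 6.8836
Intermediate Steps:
Z(F) = -28/9 (Z(F) = -28*1/9 = -28/9)
p = 728/9 (p = (-7 - 1*19)*(-28/9) = (-7 - 19)*(-28/9) = -26*(-28/9) = 728/9 ≈ 80.889)
(4314 + (-5600 - 16323))/(-2639 + p) = (4314 + (-5600 - 16323))/(-2639 + 728/9) = (4314 - 21923)/(-23023/9) = -17609*(-9/23023) = 158481/23023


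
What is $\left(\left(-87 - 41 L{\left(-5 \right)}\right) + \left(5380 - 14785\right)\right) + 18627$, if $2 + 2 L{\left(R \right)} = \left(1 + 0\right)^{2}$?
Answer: $\frac{18311}{2} \approx 9155.5$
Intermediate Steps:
$L{\left(R \right)} = - \frac{1}{2}$ ($L{\left(R \right)} = -1 + \frac{\left(1 + 0\right)^{2}}{2} = -1 + \frac{1^{2}}{2} = -1 + \frac{1}{2} \cdot 1 = -1 + \frac{1}{2} = - \frac{1}{2}$)
$\left(\left(-87 - 41 L{\left(-5 \right)}\right) + \left(5380 - 14785\right)\right) + 18627 = \left(\left(-87 - - \frac{41}{2}\right) + \left(5380 - 14785\right)\right) + 18627 = \left(\left(-87 + \frac{41}{2}\right) + \left(5380 - 14785\right)\right) + 18627 = \left(- \frac{133}{2} - 9405\right) + 18627 = - \frac{18943}{2} + 18627 = \frac{18311}{2}$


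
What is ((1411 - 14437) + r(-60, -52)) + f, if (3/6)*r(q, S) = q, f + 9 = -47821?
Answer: -60976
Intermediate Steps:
f = -47830 (f = -9 - 47821 = -47830)
r(q, S) = 2*q
((1411 - 14437) + r(-60, -52)) + f = ((1411 - 14437) + 2*(-60)) - 47830 = (-13026 - 120) - 47830 = -13146 - 47830 = -60976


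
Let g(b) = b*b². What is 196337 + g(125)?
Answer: 2149462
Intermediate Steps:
g(b) = b³
196337 + g(125) = 196337 + 125³ = 196337 + 1953125 = 2149462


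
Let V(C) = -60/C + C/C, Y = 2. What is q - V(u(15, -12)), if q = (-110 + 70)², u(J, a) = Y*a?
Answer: 3193/2 ≈ 1596.5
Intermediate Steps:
u(J, a) = 2*a
V(C) = 1 - 60/C (V(C) = -60/C + 1 = 1 - 60/C)
q = 1600 (q = (-40)² = 1600)
q - V(u(15, -12)) = 1600 - (-60 + 2*(-12))/(2*(-12)) = 1600 - (-60 - 24)/(-24) = 1600 - (-1)*(-84)/24 = 1600 - 1*7/2 = 1600 - 7/2 = 3193/2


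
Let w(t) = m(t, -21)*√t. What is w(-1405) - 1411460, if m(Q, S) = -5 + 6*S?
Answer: -1411460 - 131*I*√1405 ≈ -1.4115e+6 - 4910.3*I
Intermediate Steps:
w(t) = -131*√t (w(t) = (-5 + 6*(-21))*√t = (-5 - 126)*√t = -131*√t)
w(-1405) - 1411460 = -131*I*√1405 - 1411460 = -1411460 - 131*I*√1405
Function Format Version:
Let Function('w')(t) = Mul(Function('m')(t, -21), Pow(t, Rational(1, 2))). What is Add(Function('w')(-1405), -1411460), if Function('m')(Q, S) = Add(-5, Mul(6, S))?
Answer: Add(-1411460, Mul(-131, I, Pow(1405, Rational(1, 2)))) ≈ Add(-1.4115e+6, Mul(-4910.3, I))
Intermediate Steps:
Function('w')(t) = Mul(-131, Pow(t, Rational(1, 2))) (Function('w')(t) = Mul(Add(-5, Mul(6, -21)), Pow(t, Rational(1, 2))) = Mul(Add(-5, -126), Pow(t, Rational(1, 2))) = Mul(-131, Pow(t, Rational(1, 2))))
Add(Function('w')(-1405), -1411460) = Add(Mul(-131, Pow(-1405, Rational(1, 2))), -1411460) = Add(Mul(-131, Mul(I, Pow(1405, Rational(1, 2)))), -1411460) = Add(Mul(-131, I, Pow(1405, Rational(1, 2))), -1411460) = Add(-1411460, Mul(-131, I, Pow(1405, Rational(1, 2))))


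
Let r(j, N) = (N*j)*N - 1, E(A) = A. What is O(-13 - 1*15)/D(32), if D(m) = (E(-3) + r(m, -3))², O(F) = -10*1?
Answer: -5/40328 ≈ -0.00012398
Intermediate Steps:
r(j, N) = -1 + j*N² (r(j, N) = j*N² - 1 = -1 + j*N²)
O(F) = -10
D(m) = (-4 + 9*m)² (D(m) = (-3 + (-1 + m*(-3)²))² = (-3 + (-1 + m*9))² = (-3 + (-1 + 9*m))² = (-4 + 9*m)²)
O(-13 - 1*15)/D(32) = -10/(-4 + 9*32)² = -10/(-4 + 288)² = -10/(284²) = -10/80656 = -10*1/80656 = -5/40328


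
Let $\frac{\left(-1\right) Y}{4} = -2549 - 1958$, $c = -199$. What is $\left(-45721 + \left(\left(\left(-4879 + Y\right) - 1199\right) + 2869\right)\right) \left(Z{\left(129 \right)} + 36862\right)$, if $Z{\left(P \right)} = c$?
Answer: $-1132960026$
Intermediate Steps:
$Z{\left(P \right)} = -199$
$Y = 18028$ ($Y = - 4 \left(-2549 - 1958\right) = \left(-4\right) \left(-4507\right) = 18028$)
$\left(-45721 + \left(\left(\left(-4879 + Y\right) - 1199\right) + 2869\right)\right) \left(Z{\left(129 \right)} + 36862\right) = \left(-45721 + \left(\left(\left(-4879 + 18028\right) - 1199\right) + 2869\right)\right) \left(-199 + 36862\right) = \left(-45721 + \left(\left(13149 - 1199\right) + 2869\right)\right) 36663 = \left(-45721 + \left(11950 + 2869\right)\right) 36663 = \left(-45721 + 14819\right) 36663 = \left(-30902\right) 36663 = -1132960026$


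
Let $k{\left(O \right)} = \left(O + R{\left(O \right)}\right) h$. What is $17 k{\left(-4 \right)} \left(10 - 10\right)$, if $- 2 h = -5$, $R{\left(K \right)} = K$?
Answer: $0$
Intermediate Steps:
$h = \frac{5}{2}$ ($h = \left(- \frac{1}{2}\right) \left(-5\right) = \frac{5}{2} \approx 2.5$)
$k{\left(O \right)} = 5 O$ ($k{\left(O \right)} = \left(O + O\right) \frac{5}{2} = 2 O \frac{5}{2} = 5 O$)
$17 k{\left(-4 \right)} \left(10 - 10\right) = 17 \cdot 5 \left(-4\right) \left(10 - 10\right) = 17 \left(-20\right) \left(10 - 10\right) = \left(-340\right) 0 = 0$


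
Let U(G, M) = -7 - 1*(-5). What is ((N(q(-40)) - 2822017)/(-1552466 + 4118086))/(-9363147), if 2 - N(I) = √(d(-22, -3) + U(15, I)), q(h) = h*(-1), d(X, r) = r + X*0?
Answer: 564403/4804455441228 + I*√5/24022277206140 ≈ 1.1747e-7 + 9.3083e-14*I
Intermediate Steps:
d(X, r) = r (d(X, r) = r + 0 = r)
U(G, M) = -2 (U(G, M) = -7 + 5 = -2)
q(h) = -h
N(I) = 2 - I*√5 (N(I) = 2 - √(-3 - 2) = 2 - √(-5) = 2 - I*√5)
((N(q(-40)) - 2822017)/(-1552466 + 4118086))/(-9363147) = (((2 - I*√5) - 2822017)/(-1552466 + 4118086))/(-9363147) = ((-2822015 - I*√5)/2565620)*(-1/9363147) = ((-2822015 - I*√5)*(1/2565620))*(-1/9363147) = (-564403/513124 - I*√5/2565620)*(-1/9363147) = 564403/4804455441228 + I*√5/24022277206140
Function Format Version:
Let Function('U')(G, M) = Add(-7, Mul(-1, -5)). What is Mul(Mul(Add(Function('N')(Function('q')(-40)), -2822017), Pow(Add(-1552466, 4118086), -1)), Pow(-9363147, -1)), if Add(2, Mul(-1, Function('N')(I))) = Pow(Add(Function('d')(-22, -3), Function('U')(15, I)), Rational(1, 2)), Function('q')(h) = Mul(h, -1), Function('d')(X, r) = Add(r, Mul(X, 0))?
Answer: Add(Rational(564403, 4804455441228), Mul(Rational(1, 24022277206140), I, Pow(5, Rational(1, 2)))) ≈ Add(1.1747e-7, Mul(9.3083e-14, I))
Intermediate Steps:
Function('d')(X, r) = r (Function('d')(X, r) = Add(r, 0) = r)
Function('U')(G, M) = -2 (Function('U')(G, M) = Add(-7, 5) = -2)
Function('q')(h) = Mul(-1, h)
Function('N')(I) = Add(2, Mul(-1, I, Pow(5, Rational(1, 2)))) (Function('N')(I) = Add(2, Mul(-1, Pow(Add(-3, -2), Rational(1, 2)))) = Add(2, Mul(-1, Pow(-5, Rational(1, 2)))) = Add(2, Mul(-1, Mul(I, Pow(5, Rational(1, 2))))) = Add(2, Mul(-1, I, Pow(5, Rational(1, 2)))))
Mul(Mul(Add(Function('N')(Function('q')(-40)), -2822017), Pow(Add(-1552466, 4118086), -1)), Pow(-9363147, -1)) = Mul(Mul(Add(Add(2, Mul(-1, I, Pow(5, Rational(1, 2)))), -2822017), Pow(Add(-1552466, 4118086), -1)), Pow(-9363147, -1)) = Mul(Mul(Add(-2822015, Mul(-1, I, Pow(5, Rational(1, 2)))), Pow(2565620, -1)), Rational(-1, 9363147)) = Mul(Mul(Add(-2822015, Mul(-1, I, Pow(5, Rational(1, 2)))), Rational(1, 2565620)), Rational(-1, 9363147)) = Mul(Add(Rational(-564403, 513124), Mul(Rational(-1, 2565620), I, Pow(5, Rational(1, 2)))), Rational(-1, 9363147)) = Add(Rational(564403, 4804455441228), Mul(Rational(1, 24022277206140), I, Pow(5, Rational(1, 2))))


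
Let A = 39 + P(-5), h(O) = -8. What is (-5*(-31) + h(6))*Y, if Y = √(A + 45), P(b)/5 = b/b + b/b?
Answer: 147*√94 ≈ 1425.2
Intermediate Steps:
P(b) = 10 (P(b) = 5*(b/b + b/b) = 5*(1 + 1) = 5*2 = 10)
A = 49 (A = 39 + 10 = 49)
Y = √94 (Y = √(49 + 45) = √94 ≈ 9.6954)
(-5*(-31) + h(6))*Y = (-5*(-31) - 8)*√94 = (155 - 8)*√94 = 147*√94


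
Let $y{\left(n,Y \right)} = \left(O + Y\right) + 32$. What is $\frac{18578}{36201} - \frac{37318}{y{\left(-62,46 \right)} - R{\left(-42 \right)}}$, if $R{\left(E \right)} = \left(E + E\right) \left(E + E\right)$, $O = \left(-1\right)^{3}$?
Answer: $\frac{1480604780}{252646779} \approx 5.8604$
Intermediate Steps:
$O = -1$
$R{\left(E \right)} = 4 E^{2}$ ($R{\left(E \right)} = 2 E 2 E = 4 E^{2}$)
$y{\left(n,Y \right)} = 31 + Y$ ($y{\left(n,Y \right)} = \left(-1 + Y\right) + 32 = 31 + Y$)
$\frac{18578}{36201} - \frac{37318}{y{\left(-62,46 \right)} - R{\left(-42 \right)}} = \frac{18578}{36201} - \frac{37318}{\left(31 + 46\right) - 4 \left(-42\right)^{2}} = 18578 \cdot \frac{1}{36201} - \frac{37318}{77 - 4 \cdot 1764} = \frac{18578}{36201} - \frac{37318}{77 - 7056} = \frac{18578}{36201} - \frac{37318}{-6979} = \frac{18578}{36201} - - \frac{37318}{6979} = \frac{18578}{36201} + \frac{37318}{6979} = \frac{1480604780}{252646779}$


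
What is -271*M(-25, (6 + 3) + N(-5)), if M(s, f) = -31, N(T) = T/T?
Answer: 8401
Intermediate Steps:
N(T) = 1
-271*M(-25, (6 + 3) + N(-5)) = -271*(-31) = 8401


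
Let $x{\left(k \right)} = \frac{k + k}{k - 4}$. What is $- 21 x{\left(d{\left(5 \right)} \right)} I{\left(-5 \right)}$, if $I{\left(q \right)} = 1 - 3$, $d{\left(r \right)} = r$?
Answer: $420$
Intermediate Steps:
$x{\left(k \right)} = \frac{2 k}{-4 + k}$
$I{\left(q \right)} = -2$
$- 21 x{\left(d{\left(5 \right)} \right)} I{\left(-5 \right)} = - 21 \cdot 2 \cdot 5 \frac{1}{-4 + 5} \left(-2\right) = - 21 \cdot 2 \cdot 5 \cdot 1^{-1} \left(-2\right) = - 21 \cdot 2 \cdot 5 \cdot 1 \left(-2\right) = \left(-21\right) 10 \left(-2\right) = \left(-210\right) \left(-2\right) = 420$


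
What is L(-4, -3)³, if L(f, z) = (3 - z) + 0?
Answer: 216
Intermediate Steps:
L(f, z) = 3 - z
L(-4, -3)³ = (3 - 1*(-3))³ = (3 + 3)³ = 6³ = 216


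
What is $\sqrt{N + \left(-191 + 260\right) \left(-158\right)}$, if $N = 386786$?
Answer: $2 \sqrt{93971} \approx 613.09$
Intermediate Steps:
$\sqrt{N + \left(-191 + 260\right) \left(-158\right)} = \sqrt{386786 + \left(-191 + 260\right) \left(-158\right)} = \sqrt{386786 + 69 \left(-158\right)} = \sqrt{386786 - 10902} = \sqrt{375884} = 2 \sqrt{93971}$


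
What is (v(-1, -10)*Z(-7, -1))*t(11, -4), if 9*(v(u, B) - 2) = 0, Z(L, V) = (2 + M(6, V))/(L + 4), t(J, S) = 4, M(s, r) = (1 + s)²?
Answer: -136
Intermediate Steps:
Z(L, V) = 51/(4 + L) (Z(L, V) = (2 + (1 + 6)²)/(L + 4) = (2 + 7²)/(4 + L) = (2 + 49)/(4 + L) = 51/(4 + L))
v(u, B) = 2 (v(u, B) = 2 + (⅑)*0 = 2 + 0 = 2)
(v(-1, -10)*Z(-7, -1))*t(11, -4) = (2*(51/(4 - 7)))*4 = (2*(51/(-3)))*4 = (2*(51*(-⅓)))*4 = (2*(-17))*4 = -34*4 = -136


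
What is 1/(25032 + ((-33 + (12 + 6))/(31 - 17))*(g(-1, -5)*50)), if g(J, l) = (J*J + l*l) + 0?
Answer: 7/165474 ≈ 4.2303e-5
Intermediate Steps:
g(J, l) = J**2 + l**2 (g(J, l) = (J**2 + l**2) + 0 = J**2 + l**2)
1/(25032 + ((-33 + (12 + 6))/(31 - 17))*(g(-1, -5)*50)) = 1/(25032 + ((-33 + (12 + 6))/(31 - 17))*(((-1)**2 + (-5)**2)*50)) = 1/(25032 + ((-33 + 18)/14)*((1 + 25)*50)) = 1/(25032 + (-15*1/14)*(26*50)) = 1/(25032 - 15/14*1300) = 1/(25032 - 9750/7) = 1/(165474/7) = 7/165474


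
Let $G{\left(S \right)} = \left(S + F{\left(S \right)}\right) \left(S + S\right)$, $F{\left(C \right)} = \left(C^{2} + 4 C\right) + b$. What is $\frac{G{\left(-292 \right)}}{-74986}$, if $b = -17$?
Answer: $\frac{24465804}{37493} \approx 652.54$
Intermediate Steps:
$F{\left(C \right)} = -17 + C^{2} + 4 C$ ($F{\left(C \right)} = \left(C^{2} + 4 C\right) - 17 = -17 + C^{2} + 4 C$)
$G{\left(S \right)} = 2 S \left(-17 + S^{2} + 5 S\right)$ ($G{\left(S \right)} = \left(S + \left(-17 + S^{2} + 4 S\right)\right) \left(S + S\right) = \left(-17 + S^{2} + 5 S\right) 2 S = 2 S \left(-17 + S^{2} + 5 S\right)$)
$\frac{G{\left(-292 \right)}}{-74986} = \frac{2 \left(-292\right) \left(-17 + \left(-292\right)^{2} + 5 \left(-292\right)\right)}{-74986} = 2 \left(-292\right) \left(-17 + 85264 - 1460\right) \left(- \frac{1}{74986}\right) = 2 \left(-292\right) 83787 \left(- \frac{1}{74986}\right) = \left(-48931608\right) \left(- \frac{1}{74986}\right) = \frac{24465804}{37493}$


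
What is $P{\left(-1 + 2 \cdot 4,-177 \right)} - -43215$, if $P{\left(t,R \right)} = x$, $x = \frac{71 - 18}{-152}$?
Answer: $\frac{6568627}{152} \approx 43215.0$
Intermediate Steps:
$x = - \frac{53}{152}$ ($x = 53 \left(- \frac{1}{152}\right) = - \frac{53}{152} \approx -0.34868$)
$P{\left(t,R \right)} = - \frac{53}{152}$
$P{\left(-1 + 2 \cdot 4,-177 \right)} - -43215 = - \frac{53}{152} - -43215 = - \frac{53}{152} + 43215 = \frac{6568627}{152}$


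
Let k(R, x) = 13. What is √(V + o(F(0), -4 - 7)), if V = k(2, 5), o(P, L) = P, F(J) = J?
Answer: √13 ≈ 3.6056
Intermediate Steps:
V = 13
√(V + o(F(0), -4 - 7)) = √(13 + 0) = √13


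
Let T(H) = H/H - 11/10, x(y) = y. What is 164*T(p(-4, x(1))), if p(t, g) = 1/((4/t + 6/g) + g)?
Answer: -82/5 ≈ -16.400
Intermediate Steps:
p(t, g) = 1/(g + 4/t + 6/g)
T(H) = -⅒ (T(H) = 1 - 11*⅒ = 1 - 11/10 = -⅒)
164*T(p(-4, x(1))) = 164*(-⅒) = -82/5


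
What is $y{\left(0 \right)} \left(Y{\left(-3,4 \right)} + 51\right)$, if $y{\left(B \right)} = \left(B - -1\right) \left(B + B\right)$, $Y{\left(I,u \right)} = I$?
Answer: $0$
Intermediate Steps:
$y{\left(B \right)} = 2 B \left(1 + B\right)$ ($y{\left(B \right)} = \left(B + 1\right) 2 B = \left(1 + B\right) 2 B = 2 B \left(1 + B\right)$)
$y{\left(0 \right)} \left(Y{\left(-3,4 \right)} + 51\right) = 2 \cdot 0 \left(1 + 0\right) \left(-3 + 51\right) = 2 \cdot 0 \cdot 1 \cdot 48 = 0 \cdot 48 = 0$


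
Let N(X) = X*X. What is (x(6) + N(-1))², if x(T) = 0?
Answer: 1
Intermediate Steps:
N(X) = X²
(x(6) + N(-1))² = (0 + (-1)²)² = (0 + 1)² = 1² = 1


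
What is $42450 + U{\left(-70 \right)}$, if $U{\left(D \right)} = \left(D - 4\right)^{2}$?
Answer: $47926$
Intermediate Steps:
$U{\left(D \right)} = \left(-4 + D\right)^{2}$
$42450 + U{\left(-70 \right)} = 42450 + \left(-4 - 70\right)^{2} = 42450 + \left(-74\right)^{2} = 42450 + 5476 = 47926$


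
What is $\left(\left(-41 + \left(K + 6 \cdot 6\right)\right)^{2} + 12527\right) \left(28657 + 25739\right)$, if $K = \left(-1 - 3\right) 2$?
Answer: $690611616$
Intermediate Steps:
$K = -8$ ($K = \left(-4\right) 2 = -8$)
$\left(\left(-41 + \left(K + 6 \cdot 6\right)\right)^{2} + 12527\right) \left(28657 + 25739\right) = \left(\left(-41 + \left(-8 + 6 \cdot 6\right)\right)^{2} + 12527\right) \left(28657 + 25739\right) = \left(\left(-41 + \left(-8 + 36\right)\right)^{2} + 12527\right) 54396 = \left(\left(-41 + 28\right)^{2} + 12527\right) 54396 = \left(\left(-13\right)^{2} + 12527\right) 54396 = \left(169 + 12527\right) 54396 = 12696 \cdot 54396 = 690611616$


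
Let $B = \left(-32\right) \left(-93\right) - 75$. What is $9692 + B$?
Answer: $12593$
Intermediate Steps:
$B = 2901$ ($B = 2976 - 75 = 2901$)
$9692 + B = 9692 + 2901 = 12593$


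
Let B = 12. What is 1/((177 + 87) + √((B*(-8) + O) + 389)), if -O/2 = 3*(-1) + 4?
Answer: 88/23135 - √291/69405 ≈ 0.0035580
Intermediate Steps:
O = -2 (O = -2*(3*(-1) + 4) = -2*(-3 + 4) = -2*1 = -2)
1/((177 + 87) + √((B*(-8) + O) + 389)) = 1/((177 + 87) + √((12*(-8) - 2) + 389)) = 1/(264 + √((-96 - 2) + 389)) = 1/(264 + √(-98 + 389)) = 1/(264 + √291)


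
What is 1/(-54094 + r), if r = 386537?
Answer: 1/332443 ≈ 3.0080e-6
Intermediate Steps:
1/(-54094 + r) = 1/(-54094 + 386537) = 1/332443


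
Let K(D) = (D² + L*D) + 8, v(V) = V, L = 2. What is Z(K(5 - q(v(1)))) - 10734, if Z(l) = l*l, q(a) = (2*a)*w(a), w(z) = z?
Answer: -10205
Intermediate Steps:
q(a) = 2*a² (q(a) = (2*a)*a = 2*a²)
K(D) = 8 + D² + 2*D (K(D) = (D² + 2*D) + 8 = 8 + D² + 2*D)
Z(l) = l²
Z(K(5 - q(v(1)))) - 10734 = (8 + (5 - 2*1²)² + 2*(5 - 2*1²))² - 10734 = (8 + (5 - 2)² + 2*(5 - 2))² - 10734 = (8 + 3² + 2*3)² - 10734 = (8 + 9 + 6)² - 10734 = 23² - 10734 = 529 - 10734 = -10205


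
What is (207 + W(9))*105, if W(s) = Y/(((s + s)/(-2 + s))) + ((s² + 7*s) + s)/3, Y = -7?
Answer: 160825/6 ≈ 26804.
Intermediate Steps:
W(s) = s²/3 + 8*s/3 - 7*(-2 + s)/(2*s) (W(s) = -7*(-2 + s)/(s + s) + ((s² + 7*s) + s)/3 = -7*(-2 + s)/(2*s) + (s² + 8*s)*(⅓) = -7*(-2 + s)/(2*s) + (s²/3 + 8*s/3) = s²/3 + 8*s/3 - 7*(-2 + s)/(2*s))
(207 + W(9))*105 = (207 + (⅙)*(42 + 9*(-21 + 2*9² + 16*9))/9)*105 = (207 + (⅙)*(⅑)*(42 + 9*(-21 + 2*81 + 144)))*105 = (207 + (⅙)*(⅑)*(42 + 9*(-21 + 162 + 144)))*105 = (207 + (⅙)*(⅑)*(42 + 9*285))*105 = (207 + (⅙)*(⅑)*(42 + 2565))*105 = (207 + (⅙)*(⅑)*2607)*105 = (207 + 869/18)*105 = (4595/18)*105 = 160825/6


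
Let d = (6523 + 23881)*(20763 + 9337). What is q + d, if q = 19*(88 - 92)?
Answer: 915160324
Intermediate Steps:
d = 915160400 (d = 30404*30100 = 915160400)
q = -76 (q = 19*(-4) = -76)
q + d = -76 + 915160400 = 915160324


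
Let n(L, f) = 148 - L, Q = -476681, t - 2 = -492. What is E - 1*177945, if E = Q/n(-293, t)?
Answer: -78950426/441 ≈ -1.7903e+5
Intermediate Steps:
t = -490 (t = 2 - 492 = -490)
E = -476681/441 (E = -476681/(148 - 1*(-293)) = -476681/(148 + 293) = -476681/441 ≈ -1080.9)
E - 1*177945 = -476681/441 - 1*177945 = -476681/441 - 177945 = -78950426/441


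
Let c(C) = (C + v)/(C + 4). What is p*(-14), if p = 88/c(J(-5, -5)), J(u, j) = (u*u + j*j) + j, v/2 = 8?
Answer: -60368/61 ≈ -989.64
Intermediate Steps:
v = 16 (v = 2*8 = 16)
J(u, j) = j + j**2 + u**2 (J(u, j) = (u**2 + j**2) + j = (j**2 + u**2) + j = j + j**2 + u**2)
c(C) = (16 + C)/(4 + C) (c(C) = (C + 16)/(C + 4) = (16 + C)/(4 + C))
p = 4312/61 (p = 88/(((16 + (-5 + (-5)**2 + (-5)**2))/(4 + (-5 + (-5)**2 + (-5)**2)))) = 88/(((16 + (-5 + 25 + 25))/(4 + (-5 + 25 + 25)))) = 88/(((16 + 45)/(4 + 45))) = 88/((61/49)) = 88/(((1/49)*61)) = 88/(61/49) = 88*(49/61) = 4312/61 ≈ 70.688)
p*(-14) = (4312/61)*(-14) = -60368/61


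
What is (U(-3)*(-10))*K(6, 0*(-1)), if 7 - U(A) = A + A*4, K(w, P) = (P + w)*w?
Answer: -7920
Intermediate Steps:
K(w, P) = w*(P + w)
U(A) = 7 - 5*A (U(A) = 7 - (A + A*4) = 7 - (A + 4*A) = 7 - 5*A)
(U(-3)*(-10))*K(6, 0*(-1)) = ((7 - 5*(-3))*(-10))*(6*(0*(-1) + 6)) = ((7 + 15)*(-10))*(6*(0 + 6)) = (22*(-10))*(6*6) = -220*36 = -7920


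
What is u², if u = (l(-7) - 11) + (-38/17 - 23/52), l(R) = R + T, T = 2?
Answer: 272613121/781456 ≈ 348.85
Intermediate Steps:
l(R) = 2 + R (l(R) = R + 2 = 2 + R)
u = -16511/884 (u = ((2 - 7) - 11) + (-38/17 - 23/52) = (-5 - 11) + (-38*1/17 - 23*1/52) = -16 + (-38/17 - 23/52) = -16 - 2367/884 = -16511/884 ≈ -18.678)
u² = (-16511/884)² = 272613121/781456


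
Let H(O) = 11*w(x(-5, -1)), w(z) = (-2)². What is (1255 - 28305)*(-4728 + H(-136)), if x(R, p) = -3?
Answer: 126702200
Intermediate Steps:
w(z) = 4
H(O) = 44 (H(O) = 11*4 = 44)
(1255 - 28305)*(-4728 + H(-136)) = (1255 - 28305)*(-4728 + 44) = -27050*(-4684) = 126702200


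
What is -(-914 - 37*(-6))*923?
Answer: 638716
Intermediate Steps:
-(-914 - 37*(-6))*923 = -(-914 + 222)*923 = -(-692)*923 = -1*(-638716) = 638716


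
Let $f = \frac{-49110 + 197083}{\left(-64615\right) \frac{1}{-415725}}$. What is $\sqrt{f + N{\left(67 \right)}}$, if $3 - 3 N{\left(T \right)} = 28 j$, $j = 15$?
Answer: $\frac{2 \sqrt{39742808749331}}{12923} \approx 975.65$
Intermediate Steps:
$N{\left(T \right)} = -139$ ($N{\left(T \right)} = 1 - \frac{28 \cdot 15}{3} = 1 - 140 = -139$)
$f = \frac{12303215085}{12923}$ ($f = \frac{147973}{\left(-64615\right) \left(- \frac{1}{415725}\right)} = \frac{147973}{\frac{12923}{83145}} = 147973 \cdot \frac{83145}{12923} = \frac{12303215085}{12923} \approx 9.5204 \cdot 10^{5}$)
$\sqrt{f + N{\left(67 \right)}} = \sqrt{\frac{12303215085}{12923} - 139} = \sqrt{\frac{12301418788}{12923}} = \frac{2 \sqrt{39742808749331}}{12923}$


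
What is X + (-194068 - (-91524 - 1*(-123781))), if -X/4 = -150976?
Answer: 377579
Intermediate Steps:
X = 603904 (X = -4*(-150976) = 603904)
X + (-194068 - (-91524 - 1*(-123781))) = 603904 + (-194068 - (-91524 - 1*(-123781))) = 603904 + (-194068 - (-91524 + 123781)) = 603904 + (-194068 - 1*32257) = 603904 + (-194068 - 32257) = 603904 - 226325 = 377579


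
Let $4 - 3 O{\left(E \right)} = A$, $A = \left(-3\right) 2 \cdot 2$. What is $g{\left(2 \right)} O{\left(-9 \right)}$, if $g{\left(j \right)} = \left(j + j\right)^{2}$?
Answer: $\frac{256}{3} \approx 85.333$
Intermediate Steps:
$A = -12$ ($A = \left(-6\right) 2 = -12$)
$O{\left(E \right)} = \frac{16}{3}$ ($O{\left(E \right)} = \frac{4}{3} - -4 = \frac{4}{3} + 4 = \frac{16}{3}$)
$g{\left(j \right)} = 4 j^{2}$ ($g{\left(j \right)} = \left(2 j\right)^{2} = 4 j^{2}$)
$g{\left(2 \right)} O{\left(-9 \right)} = 4 \cdot 2^{2} \cdot \frac{16}{3} = 4 \cdot 4 \cdot \frac{16}{3} = 16 \cdot \frac{16}{3} = \frac{256}{3}$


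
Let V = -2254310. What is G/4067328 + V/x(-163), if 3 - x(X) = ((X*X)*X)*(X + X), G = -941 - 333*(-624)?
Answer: 301206124912349/5742349329887232 ≈ 0.052453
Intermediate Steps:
G = 206851 (G = -941 + 207792 = 206851)
x(X) = 3 - 2*X⁴ (x(X) = 3 - (X*X)*X*(X + X) = 3 - X²*X*2*X = 3 - X³*2*X = 3 - 2*X⁴)
G/4067328 + V/x(-163) = 206851/4067328 - 2254310/(3 - 2*(-163)⁴) = 206851*(1/4067328) - 2254310/(3 - 2*705911761) = 206851/4067328 - 2254310/(3 - 1411823522) = 206851/4067328 - 2254310/(-1411823519) = 206851/4067328 - 2254310*(-1/1411823519) = 206851/4067328 + 2254310/1411823519 = 301206124912349/5742349329887232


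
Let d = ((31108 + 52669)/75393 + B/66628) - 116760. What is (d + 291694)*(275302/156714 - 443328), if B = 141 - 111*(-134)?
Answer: -30525767187666635420058215/393609527387028 ≈ -7.7553e+10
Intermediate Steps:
B = 15015 (B = 141 + 14874 = 15015)
d = -586512019795189/5023284804 (d = ((31108 + 52669)/75393 + 15015/66628) - 116760 = (83777*(1/75393) + 15015*(1/66628)) - 116760 = (83777/75393 + 15015/66628) - 116760 = 6713919851/5023284804 - 116760 = -586512019795189/5023284804 ≈ -1.1676e+5)
(d + 291694)*(275302/156714 - 443328) = (-586512019795189/5023284804 + 291694)*(275302/156714 - 443328) = 878750017822787*(275302*(1/156714) - 443328)/5023284804 = 878750017822787*(137651/78357 - 443328)/5023284804 = (878750017822787/5023284804)*(-34737714445/78357) = -30525767187666635420058215/393609527387028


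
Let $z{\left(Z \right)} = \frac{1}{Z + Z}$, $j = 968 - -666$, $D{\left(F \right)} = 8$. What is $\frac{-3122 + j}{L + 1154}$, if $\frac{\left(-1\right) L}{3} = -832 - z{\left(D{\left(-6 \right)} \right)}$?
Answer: $- \frac{23808}{58403} \approx -0.40765$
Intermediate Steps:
$j = 1634$ ($j = 968 + 666 = 1634$)
$z{\left(Z \right)} = \frac{1}{2 Z}$
$L = \frac{39939}{16}$ ($L = - 3 \left(-832 - \frac{1}{2 \cdot 8}\right) = - 3 \left(-832 - \frac{1}{2} \cdot \frac{1}{8}\right) = - 3 \left(-832 - \frac{1}{16}\right) = \left(-3\right) \left(- \frac{13313}{16}\right) = \frac{39939}{16} \approx 2496.2$)
$\frac{-3122 + j}{L + 1154} = \frac{-3122 + 1634}{\frac{39939}{16} + 1154} = - \frac{1488}{\frac{58403}{16}} = \left(-1488\right) \frac{16}{58403} = - \frac{23808}{58403}$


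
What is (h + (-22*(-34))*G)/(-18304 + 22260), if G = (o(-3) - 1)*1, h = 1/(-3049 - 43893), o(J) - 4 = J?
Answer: -1/185702552 ≈ -5.3850e-9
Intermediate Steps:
o(J) = 4 + J
h = -1/46942 (h = 1/(-46942) = -1/46942 ≈ -2.1303e-5)
G = 0 (G = ((4 - 3) - 1)*1 = (1 - 1)*1 = 0*1 = 0)
(h + (-22*(-34))*G)/(-18304 + 22260) = (-1/46942 - 22*(-34)*0)/(-18304 + 22260) = (-1/46942 + 748*0)/3956 = (-1/46942 + 0)*(1/3956) = -1/46942*1/3956 = -1/185702552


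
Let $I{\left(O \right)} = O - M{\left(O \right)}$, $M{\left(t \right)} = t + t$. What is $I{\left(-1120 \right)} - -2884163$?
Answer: $2885283$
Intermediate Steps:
$M{\left(t \right)} = 2 t$
$I{\left(O \right)} = - O$ ($I{\left(O \right)} = O - 2 O = - O$)
$I{\left(-1120 \right)} - -2884163 = \left(-1\right) \left(-1120\right) - -2884163 = 1120 + 2884163 = 2885283$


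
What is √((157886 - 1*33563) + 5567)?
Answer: √129890 ≈ 360.40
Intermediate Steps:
√((157886 - 1*33563) + 5567) = √((157886 - 33563) + 5567) = √(124323 + 5567) = √129890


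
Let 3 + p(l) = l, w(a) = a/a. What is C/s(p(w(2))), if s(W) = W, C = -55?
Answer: 55/2 ≈ 27.500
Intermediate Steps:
w(a) = 1
p(l) = -3 + l
C/s(p(w(2))) = -55/(-3 + 1) = -55/(-2) = -55*(-½) = 55/2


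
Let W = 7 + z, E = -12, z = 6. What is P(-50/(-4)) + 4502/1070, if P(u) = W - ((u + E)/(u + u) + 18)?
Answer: -4347/5350 ≈ -0.81252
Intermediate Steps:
W = 13 (W = 7 + 6 = 13)
P(u) = -5 - (-12 + u)/(2*u) (P(u) = 13 - ((u - 12)/(u + u) + 18) = 13 - ((-12 + u)/((2*u)) + 18) = 13 - ((-12 + u)*(1/(2*u)) + 18) = 13 - ((-12 + u)/(2*u) + 18) = 13 - (18 + (-12 + u)/(2*u)) = 13 + (-18 - (-12 + u)/(2*u)) = -5 - (-12 + u)/(2*u))
P(-50/(-4)) + 4502/1070 = (-11/2 + 6/((-50/(-4)))) + 4502/1070 = (-11/2 + 6/((-50*(-1/4)))) + 4502*(1/1070) = (-11/2 + 6/(25/2)) + 2251/535 = (-11/2 + 6*(2/25)) + 2251/535 = (-11/2 + 12/25) + 2251/535 = -251/50 + 2251/535 = -4347/5350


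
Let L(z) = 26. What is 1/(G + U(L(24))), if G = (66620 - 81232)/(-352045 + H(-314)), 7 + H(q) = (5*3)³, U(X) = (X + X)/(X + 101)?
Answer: 44281979/19986928 ≈ 2.2155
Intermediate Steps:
U(X) = 2*X/(101 + X) (U(X) = (2*X)/(101 + X) = 2*X/(101 + X))
H(q) = 3368 (H(q) = -7 + (5*3)³ = -7 + 15³ = -7 + 3375 = 3368)
G = 14612/348677 (G = (66620 - 81232)/(-352045 + 3368) = -14612/(-348677) = -14612*(-1/348677) = 14612/348677 ≈ 0.041907)
1/(G + U(L(24))) = 1/(14612/348677 + 2*26/(101 + 26)) = 1/(14612/348677 + 2*26/127) = 1/(14612/348677 + 2*26*(1/127)) = 1/(14612/348677 + 52/127) = 1/(19986928/44281979) = 44281979/19986928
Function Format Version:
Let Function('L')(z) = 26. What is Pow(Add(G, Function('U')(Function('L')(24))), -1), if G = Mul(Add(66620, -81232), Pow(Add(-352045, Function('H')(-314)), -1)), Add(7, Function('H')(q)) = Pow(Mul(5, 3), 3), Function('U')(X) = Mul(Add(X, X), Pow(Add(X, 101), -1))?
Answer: Rational(44281979, 19986928) ≈ 2.2155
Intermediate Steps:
Function('U')(X) = Mul(2, X, Pow(Add(101, X), -1)) (Function('U')(X) = Mul(Mul(2, X), Pow(Add(101, X), -1)) = Mul(2, X, Pow(Add(101, X), -1)))
Function('H')(q) = 3368 (Function('H')(q) = Add(-7, Pow(Mul(5, 3), 3)) = Add(-7, Pow(15, 3)) = Add(-7, 3375) = 3368)
G = Rational(14612, 348677) (G = Mul(Add(66620, -81232), Pow(Add(-352045, 3368), -1)) = Mul(-14612, Pow(-348677, -1)) = Mul(-14612, Rational(-1, 348677)) = Rational(14612, 348677) ≈ 0.041907)
Pow(Add(G, Function('U')(Function('L')(24))), -1) = Pow(Add(Rational(14612, 348677), Mul(2, 26, Pow(Add(101, 26), -1))), -1) = Pow(Add(Rational(14612, 348677), Mul(2, 26, Pow(127, -1))), -1) = Pow(Add(Rational(14612, 348677), Mul(2, 26, Rational(1, 127))), -1) = Pow(Add(Rational(14612, 348677), Rational(52, 127)), -1) = Pow(Rational(19986928, 44281979), -1) = Rational(44281979, 19986928)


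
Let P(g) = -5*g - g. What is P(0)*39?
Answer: 0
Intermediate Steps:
P(g) = -6*g
P(0)*39 = -6*0*39 = 0*39 = 0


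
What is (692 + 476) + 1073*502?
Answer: 539814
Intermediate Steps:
(692 + 476) + 1073*502 = 1168 + 538646 = 539814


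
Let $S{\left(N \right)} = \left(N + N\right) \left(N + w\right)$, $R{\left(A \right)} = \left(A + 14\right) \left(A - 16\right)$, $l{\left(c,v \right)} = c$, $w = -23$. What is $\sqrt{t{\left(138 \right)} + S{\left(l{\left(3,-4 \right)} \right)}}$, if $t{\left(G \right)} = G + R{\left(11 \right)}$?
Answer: $i \sqrt{107} \approx 10.344 i$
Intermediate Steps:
$R{\left(A \right)} = \left(-16 + A\right) \left(14 + A\right)$ ($R{\left(A \right)} = \left(14 + A\right) \left(-16 + A\right) = \left(-16 + A\right) \left(14 + A\right)$)
$S{\left(N \right)} = 2 N \left(-23 + N\right)$ ($S{\left(N \right)} = \left(N + N\right) \left(N - 23\right) = 2 N \left(-23 + N\right)$)
$t{\left(G \right)} = -125 + G$ ($t{\left(G \right)} = G - \left(246 - 121\right) = G - 125 = -125 + G$)
$\sqrt{t{\left(138 \right)} + S{\left(l{\left(3,-4 \right)} \right)}} = \sqrt{\left(-125 + 138\right) + 2 \cdot 3 \left(-23 + 3\right)} = \sqrt{13 + 2 \cdot 3 \left(-20\right)} = \sqrt{13 - 120} = \sqrt{-107} = i \sqrt{107}$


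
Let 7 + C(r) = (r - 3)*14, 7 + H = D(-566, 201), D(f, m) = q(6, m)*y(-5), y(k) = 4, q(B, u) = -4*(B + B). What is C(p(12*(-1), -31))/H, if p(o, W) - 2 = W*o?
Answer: -5187/199 ≈ -26.065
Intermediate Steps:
q(B, u) = -8*B
D(f, m) = -192 (D(f, m) = -8*6*4 = -48*4 = -192)
H = -199 (H = -7 - 192 = -199)
p(o, W) = 2 + W*o
C(r) = -49 + 14*r (C(r) = -7 + (r - 3)*14 = -7 + (-3 + r)*14 = -7 + (-42 + 14*r) = -49 + 14*r)
C(p(12*(-1), -31))/H = (-49 + 14*(2 - 372*(-1)))/(-199) = (-49 + 14*(2 - 31*(-12)))*(-1/199) = (-49 + 14*(2 + 372))*(-1/199) = (-49 + 14*374)*(-1/199) = (-49 + 5236)*(-1/199) = 5187*(-1/199) = -5187/199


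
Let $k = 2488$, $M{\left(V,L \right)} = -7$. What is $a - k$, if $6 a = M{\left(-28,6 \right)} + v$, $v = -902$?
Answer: $- \frac{5279}{2} \approx -2639.5$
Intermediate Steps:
$a = - \frac{303}{2}$ ($a = \frac{-7 - 902}{6} = \frac{1}{6} \left(-909\right) = - \frac{303}{2} \approx -151.5$)
$a - k = - \frac{303}{2} - 2488 = - \frac{5279}{2}$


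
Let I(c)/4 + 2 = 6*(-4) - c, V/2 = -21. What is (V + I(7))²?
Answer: 30276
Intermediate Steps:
V = -42 (V = 2*(-21) = -42)
I(c) = -104 - 4*c (I(c) = -8 + 4*(6*(-4) - c) = -8 + 4*(-24 - c) = -8 + (-96 - 4*c) = -104 - 4*c)
(V + I(7))² = (-42 + (-104 - 4*7))² = (-42 + (-104 - 28))² = (-42 - 132)² = (-174)² = 30276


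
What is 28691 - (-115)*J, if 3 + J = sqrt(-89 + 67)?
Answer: 28346 + 115*I*sqrt(22) ≈ 28346.0 + 539.4*I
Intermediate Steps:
J = -3 + I*sqrt(22) (J = -3 + sqrt(-89 + 67) = -3 + sqrt(-22) = -3 + I*sqrt(22) ≈ -3.0 + 4.6904*I)
28691 - (-115)*J = 28691 - (-115)*(-3 + I*sqrt(22)) = 28691 - (345 - 115*I*sqrt(22)) = 28691 + (-345 + 115*I*sqrt(22)) = 28346 + 115*I*sqrt(22)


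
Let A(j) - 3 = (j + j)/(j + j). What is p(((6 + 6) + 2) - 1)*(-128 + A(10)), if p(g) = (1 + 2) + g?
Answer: -1984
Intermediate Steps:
p(g) = 3 + g
A(j) = 4 (A(j) = 3 + (j + j)/(j + j) = 3 + (2*j)/((2*j)) = 3 + (2*j)*(1/(2*j)) = 3 + 1 = 4)
p(((6 + 6) + 2) - 1)*(-128 + A(10)) = (3 + (((6 + 6) + 2) - 1))*(-128 + 4) = (3 + ((12 + 2) - 1))*(-124) = (3 + (14 - 1))*(-124) = (3 + 13)*(-124) = 16*(-124) = -1984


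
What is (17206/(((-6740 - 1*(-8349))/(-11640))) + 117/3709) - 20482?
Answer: -865062410749/5967781 ≈ -1.4496e+5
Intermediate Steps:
(17206/(((-6740 - 1*(-8349))/(-11640))) + 117/3709) - 20482 = (17206/(((-6740 + 8349)*(-1/11640))) + 117*(1/3709)) - 20482 = (17206/((1609*(-1/11640))) + 117/3709) - 20482 = (17206/(-1609/11640) + 117/3709) - 20482 = (17206*(-11640/1609) + 117/3709) - 20482 = (-200277840/1609 + 117/3709) - 20482 = -742830320307/5967781 - 20482 = -865062410749/5967781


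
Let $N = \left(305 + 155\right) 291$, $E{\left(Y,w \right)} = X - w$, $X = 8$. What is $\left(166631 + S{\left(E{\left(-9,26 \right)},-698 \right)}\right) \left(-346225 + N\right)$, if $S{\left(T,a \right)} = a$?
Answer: $-35238361545$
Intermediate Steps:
$E{\left(Y,w \right)} = 8 - w$
$N = 133860$ ($N = 460 \cdot 291 = 133860$)
$\left(166631 + S{\left(E{\left(-9,26 \right)},-698 \right)}\right) \left(-346225 + N\right) = \left(166631 - 698\right) \left(-346225 + 133860\right) = 165933 \left(-212365\right) = -35238361545$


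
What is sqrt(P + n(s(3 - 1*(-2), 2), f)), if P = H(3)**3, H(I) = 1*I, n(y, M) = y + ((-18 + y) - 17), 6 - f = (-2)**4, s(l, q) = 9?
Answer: sqrt(10) ≈ 3.1623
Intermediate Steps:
f = -10 (f = 6 - 1*(-2)**4 = 6 - 1*16 = 6 - 16 = -10)
n(y, M) = -35 + 2*y (n(y, M) = y + (-35 + y) = -35 + 2*y)
H(I) = I
P = 27 (P = 3**3 = 27)
sqrt(P + n(s(3 - 1*(-2), 2), f)) = sqrt(27 + (-35 + 2*9)) = sqrt(27 + (-35 + 18)) = sqrt(27 - 17) = sqrt(10)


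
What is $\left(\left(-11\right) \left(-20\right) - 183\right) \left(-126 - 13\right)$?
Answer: $-5143$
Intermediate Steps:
$\left(\left(-11\right) \left(-20\right) - 183\right) \left(-126 - 13\right) = \left(220 - 183\right) \left(-139\right) = 37 \left(-139\right) = -5143$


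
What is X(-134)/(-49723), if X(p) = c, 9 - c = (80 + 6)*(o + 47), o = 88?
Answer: 11601/49723 ≈ 0.23331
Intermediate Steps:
c = -11601 (c = 9 - (80 + 6)*(88 + 47) = 9 - 86*135 = 9 - 1*11610 = 9 - 11610 = -11601)
X(p) = -11601
X(-134)/(-49723) = -11601/(-49723) = -11601*(-1/49723) = 11601/49723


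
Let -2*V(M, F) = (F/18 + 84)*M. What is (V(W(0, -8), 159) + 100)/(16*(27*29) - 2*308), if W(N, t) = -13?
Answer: 8441/142944 ≈ 0.059051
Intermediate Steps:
V(M, F) = -M*(84 + F/18)/2 (V(M, F) = -(F/18 + 84)*M/2 = -(84 + F/18)*M/2 = -M*(84 + F/18)/2)
(V(W(0, -8), 159) + 100)/(16*(27*29) - 2*308) = (-1/36*(-13)*(1512 + 159) + 100)/(16*(27*29) - 2*308) = (-1/36*(-13)*1671 + 100)/(16*783 - 616) = (7241/12 + 100)/(12528 - 616) = (8441/12)/11912 = (8441/12)*(1/11912) = 8441/142944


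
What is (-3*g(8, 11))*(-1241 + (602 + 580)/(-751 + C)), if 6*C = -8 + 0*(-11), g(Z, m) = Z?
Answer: 67307592/2257 ≈ 29822.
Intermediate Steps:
C = -4/3 (C = (-8 + 0*(-11))/6 = (-8 + 0)/6 = (⅙)*(-8) = -4/3 ≈ -1.3333)
(-3*g(8, 11))*(-1241 + (602 + 580)/(-751 + C)) = (-3*8)*(-1241 + (602 + 580)/(-751 - 4/3)) = -24*(-1241 + 1182/(-2257/3)) = -24*(-1241 + 1182*(-3/2257)) = -24*(-1241 - 3546/2257) = -24*(-2804483/2257) = 67307592/2257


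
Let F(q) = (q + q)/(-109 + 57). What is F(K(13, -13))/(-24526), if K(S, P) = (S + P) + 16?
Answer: 4/159419 ≈ 2.5091e-5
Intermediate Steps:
K(S, P) = 16 + P + S (K(S, P) = (P + S) + 16 = 16 + P + S)
F(q) = -q/26 (F(q) = (2*q)/(-52) = (2*q)*(-1/52) = -q/26)
F(K(13, -13))/(-24526) = -(16 - 13 + 13)/26/(-24526) = -1/26*16*(-1/24526) = -8/13*(-1/24526) = 4/159419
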